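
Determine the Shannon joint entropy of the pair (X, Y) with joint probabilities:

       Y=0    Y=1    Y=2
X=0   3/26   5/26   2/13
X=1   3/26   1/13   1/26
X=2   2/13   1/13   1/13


H(X,Y) = -Σ p(x,y) log₂ p(x,y)
  p(0,0)=3/26: -0.1154 × log₂(0.1154) = 0.3595
  p(0,1)=5/26: -0.1923 × log₂(0.1923) = 0.4574
  p(0,2)=2/13: -0.1538 × log₂(0.1538) = 0.4155
  p(1,0)=3/26: -0.1154 × log₂(0.1154) = 0.3595
  p(1,1)=1/13: -0.0769 × log₂(0.0769) = 0.2846
  p(1,2)=1/26: -0.0385 × log₂(0.0385) = 0.1808
  p(2,0)=2/13: -0.1538 × log₂(0.1538) = 0.4155
  p(2,1)=1/13: -0.0769 × log₂(0.0769) = 0.2846
  p(2,2)=1/13: -0.0769 × log₂(0.0769) = 0.2846
H(X,Y) = 3.0420 bits


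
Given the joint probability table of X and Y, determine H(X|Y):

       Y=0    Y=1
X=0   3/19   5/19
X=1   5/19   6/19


H(X|Y) = Σ_y p(y) H(X|Y=y)
  p(Y=0) = 8/19, H(X|Y=0) = 0.9544
  p(Y=1) = 11/19, H(X|Y=1) = 0.9940
H(X|Y) = 0.4211×0.9544 + 0.5789×0.9940 = 0.9774 bits


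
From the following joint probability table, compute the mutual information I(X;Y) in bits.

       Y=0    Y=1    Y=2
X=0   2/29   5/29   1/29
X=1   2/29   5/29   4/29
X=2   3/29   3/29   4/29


H(X) = 1.5727, H(Y) = 1.5378, H(X,Y) = 3.0397
I(X;Y) = H(X) + H(Y) - H(X,Y) = 0.0707 bits


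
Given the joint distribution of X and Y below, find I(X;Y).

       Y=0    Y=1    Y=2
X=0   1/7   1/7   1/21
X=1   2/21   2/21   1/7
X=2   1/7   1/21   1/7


H(X) = 1.5850, H(Y) = 1.5751, H(X,Y) = 3.0697
I(X;Y) = H(X) + H(Y) - H(X,Y) = 0.0904 bits


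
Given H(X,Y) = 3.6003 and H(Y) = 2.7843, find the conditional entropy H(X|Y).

Chain rule: H(X,Y) = H(X|Y) + H(Y)
H(X|Y) = H(X,Y) - H(Y) = 3.6003 - 2.7843 = 0.816 bits


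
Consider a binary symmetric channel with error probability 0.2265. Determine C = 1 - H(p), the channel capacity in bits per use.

For BSC with error probability p:
C = 1 - H(p) where H(p) is binary entropy
H(0.2265) = -0.2265 × log₂(0.2265) - 0.7735 × log₂(0.7735)
H(p) = 0.7719
C = 1 - 0.7719 = 0.2281 bits/use


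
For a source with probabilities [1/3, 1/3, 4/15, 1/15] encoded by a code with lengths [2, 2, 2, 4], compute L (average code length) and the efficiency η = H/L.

Average length L = Σ p_i × l_i = 2.1333 bits
Entropy H = 1.8256 bits
Efficiency η = H/L × 100% = 85.58%


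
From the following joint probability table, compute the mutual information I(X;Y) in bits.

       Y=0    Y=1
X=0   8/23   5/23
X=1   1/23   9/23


H(X) = 0.9877, H(Y) = 0.9656, H(X,Y) = 1.7349
I(X;Y) = H(X) + H(Y) - H(X,Y) = 0.2184 bits


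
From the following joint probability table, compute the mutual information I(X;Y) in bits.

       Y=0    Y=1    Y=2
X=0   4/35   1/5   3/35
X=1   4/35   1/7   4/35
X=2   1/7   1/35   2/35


H(X) = 1.5462, H(Y) = 1.5653, H(X,Y) = 3.0257
I(X;Y) = H(X) + H(Y) - H(X,Y) = 0.0857 bits


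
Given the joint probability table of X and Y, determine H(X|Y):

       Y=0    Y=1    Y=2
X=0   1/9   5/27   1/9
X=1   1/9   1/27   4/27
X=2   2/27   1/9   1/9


H(X|Y) = Σ_y p(y) H(X|Y=y)
  p(Y=0) = 8/27, H(X|Y=0) = 1.5613
  p(Y=1) = 1/3, H(X|Y=1) = 1.3516
  p(Y=2) = 10/27, H(X|Y=2) = 1.5710
H(X|Y) = 0.2963×1.5613 + 0.3333×1.3516 + 0.3704×1.5710 = 1.4950 bits


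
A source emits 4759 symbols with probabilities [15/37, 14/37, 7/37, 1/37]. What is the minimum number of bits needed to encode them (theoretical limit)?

Entropy H = 1.6538 bits/symbol
Minimum bits = H × n = 1.6538 × 4759
= 7870.61 bits


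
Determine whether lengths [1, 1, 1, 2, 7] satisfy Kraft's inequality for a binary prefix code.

Kraft inequality: Σ 2^(-l_i) ≤ 1 for prefix-free code
Calculating: 2^(-1) + 2^(-1) + 2^(-1) + 2^(-2) + 2^(-7)
= 0.5 + 0.5 + 0.5 + 0.25 + 0.0078125
= 1.7578
Since 1.7578 > 1, prefix-free code does not exist


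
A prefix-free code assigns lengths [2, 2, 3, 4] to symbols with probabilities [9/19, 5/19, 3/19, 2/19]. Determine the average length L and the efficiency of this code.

Average length L = Σ p_i × l_i = 2.3684 bits
Entropy H = 1.7798 bits
Efficiency η = H/L × 100% = 75.15%


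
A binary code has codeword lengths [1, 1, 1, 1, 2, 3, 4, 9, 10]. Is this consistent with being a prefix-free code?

Kraft inequality: Σ 2^(-l_i) ≤ 1 for prefix-free code
Calculating: 2^(-1) + 2^(-1) + 2^(-1) + 2^(-1) + 2^(-2) + 2^(-3) + 2^(-4) + 2^(-9) + 2^(-10)
= 0.5 + 0.5 + 0.5 + 0.5 + 0.25 + 0.125 + 0.0625 + 0.001953125 + 0.0009765625
= 2.4404
Since 2.4404 > 1, prefix-free code does not exist


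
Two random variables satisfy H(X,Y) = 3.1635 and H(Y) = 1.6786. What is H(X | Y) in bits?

Chain rule: H(X,Y) = H(X|Y) + H(Y)
H(X|Y) = H(X,Y) - H(Y) = 3.1635 - 1.6786 = 1.4849 bits


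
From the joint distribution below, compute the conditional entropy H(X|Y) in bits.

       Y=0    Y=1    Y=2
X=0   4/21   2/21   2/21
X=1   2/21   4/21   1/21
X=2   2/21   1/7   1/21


H(X|Y) = Σ_y p(y) H(X|Y=y)
  p(Y=0) = 8/21, H(X|Y=0) = 1.5000
  p(Y=1) = 3/7, H(X|Y=1) = 1.5305
  p(Y=2) = 4/21, H(X|Y=2) = 1.5000
H(X|Y) = 0.3810×1.5000 + 0.4286×1.5305 + 0.1905×1.5000 = 1.5131 bits


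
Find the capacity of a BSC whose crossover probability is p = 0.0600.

For BSC with error probability p:
C = 1 - H(p) where H(p) is binary entropy
H(0.0600) = -0.0600 × log₂(0.0600) - 0.9400 × log₂(0.9400)
H(p) = 0.3274
C = 1 - 0.3274 = 0.6726 bits/use


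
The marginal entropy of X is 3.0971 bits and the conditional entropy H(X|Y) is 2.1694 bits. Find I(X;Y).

I(X;Y) = H(X) - H(X|Y)
I(X;Y) = 3.0971 - 2.1694 = 0.9277 bits


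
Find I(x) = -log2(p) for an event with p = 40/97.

Information content I(x) = -log₂(p(x))
I = -log₂(40/97) = -log₂(0.4124)
I = 1.2780 bits


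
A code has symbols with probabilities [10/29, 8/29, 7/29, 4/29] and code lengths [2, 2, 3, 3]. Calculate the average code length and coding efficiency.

Average length L = Σ p_i × l_i = 2.3793 bits
Entropy H = 1.9314 bits
Efficiency η = H/L × 100% = 81.17%


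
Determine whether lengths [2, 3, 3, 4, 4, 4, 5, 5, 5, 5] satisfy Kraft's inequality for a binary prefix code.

Kraft inequality: Σ 2^(-l_i) ≤ 1 for prefix-free code
Calculating: 2^(-2) + 2^(-3) + 2^(-3) + 2^(-4) + 2^(-4) + 2^(-4) + 2^(-5) + 2^(-5) + 2^(-5) + 2^(-5)
= 0.25 + 0.125 + 0.125 + 0.0625 + 0.0625 + 0.0625 + 0.03125 + 0.03125 + 0.03125 + 0.03125
= 0.8125
Since 0.8125 ≤ 1, prefix-free code exists


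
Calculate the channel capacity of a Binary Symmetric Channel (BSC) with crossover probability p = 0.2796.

For BSC with error probability p:
C = 1 - H(p) where H(p) is binary entropy
H(0.2796) = -0.2796 × log₂(0.2796) - 0.7204 × log₂(0.7204)
H(p) = 0.8549
C = 1 - 0.8549 = 0.1451 bits/use


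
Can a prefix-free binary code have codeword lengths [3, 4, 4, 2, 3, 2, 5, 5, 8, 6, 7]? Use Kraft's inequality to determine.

Kraft inequality: Σ 2^(-l_i) ≤ 1 for prefix-free code
Calculating: 2^(-3) + 2^(-4) + 2^(-4) + 2^(-2) + 2^(-3) + 2^(-2) + 2^(-5) + 2^(-5) + 2^(-8) + 2^(-6) + 2^(-7)
= 0.125 + 0.0625 + 0.0625 + 0.25 + 0.125 + 0.25 + 0.03125 + 0.03125 + 0.00390625 + 0.015625 + 0.0078125
= 0.9648
Since 0.9648 ≤ 1, prefix-free code exists


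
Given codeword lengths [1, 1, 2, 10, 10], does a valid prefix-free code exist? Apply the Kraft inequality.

Kraft inequality: Σ 2^(-l_i) ≤ 1 for prefix-free code
Calculating: 2^(-1) + 2^(-1) + 2^(-2) + 2^(-10) + 2^(-10)
= 0.5 + 0.5 + 0.25 + 0.0009765625 + 0.0009765625
= 1.2520
Since 1.2520 > 1, prefix-free code does not exist


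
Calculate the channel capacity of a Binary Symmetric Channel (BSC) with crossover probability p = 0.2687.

For BSC with error probability p:
C = 1 - H(p) where H(p) is binary entropy
H(0.2687) = -0.2687 × log₂(0.2687) - 0.7313 × log₂(0.7313)
H(p) = 0.8396
C = 1 - 0.8396 = 0.1604 bits/use


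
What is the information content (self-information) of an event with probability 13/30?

Information content I(x) = -log₂(p(x))
I = -log₂(13/30) = -log₂(0.4333)
I = 1.2065 bits


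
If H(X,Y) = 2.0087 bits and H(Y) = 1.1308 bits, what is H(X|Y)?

Chain rule: H(X,Y) = H(X|Y) + H(Y)
H(X|Y) = H(X,Y) - H(Y) = 2.0087 - 1.1308 = 0.8779 bits


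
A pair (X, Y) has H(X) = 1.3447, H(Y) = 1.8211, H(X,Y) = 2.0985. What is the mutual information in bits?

I(X;Y) = H(X) + H(Y) - H(X,Y)
I(X;Y) = 1.3447 + 1.8211 - 2.0985 = 1.0673 bits


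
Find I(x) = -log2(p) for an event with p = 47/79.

Information content I(x) = -log₂(p(x))
I = -log₂(47/79) = -log₂(0.5949)
I = 0.7492 bits


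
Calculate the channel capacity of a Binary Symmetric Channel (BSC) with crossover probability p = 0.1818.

For BSC with error probability p:
C = 1 - H(p) where H(p) is binary entropy
H(0.1818) = -0.1818 × log₂(0.1818) - 0.8182 × log₂(0.8182)
H(p) = 0.6840
C = 1 - 0.6840 = 0.3160 bits/use


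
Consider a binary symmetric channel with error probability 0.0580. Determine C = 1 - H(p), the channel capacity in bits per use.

For BSC with error probability p:
C = 1 - H(p) where H(p) is binary entropy
H(0.0580) = -0.0580 × log₂(0.0580) - 0.9420 × log₂(0.9420)
H(p) = 0.3195
C = 1 - 0.3195 = 0.6805 bits/use


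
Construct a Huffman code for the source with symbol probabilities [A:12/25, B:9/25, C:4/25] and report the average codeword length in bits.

Huffman tree construction:
Combine smallest probabilities repeatedly
Resulting codes:
  A: 0 (length 1)
  B: 11 (length 2)
  C: 10 (length 2)
Average length = Σ p(s) × length(s) = 1.5200 bits


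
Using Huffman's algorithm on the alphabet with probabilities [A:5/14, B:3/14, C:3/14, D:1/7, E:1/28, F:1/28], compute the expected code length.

Huffman tree construction:
Combine smallest probabilities repeatedly
Resulting codes:
  A: 11 (length 2)
  B: 00 (length 2)
  C: 01 (length 2)
  D: 101 (length 3)
  E: 1000 (length 4)
  F: 1001 (length 4)
Average length = Σ p(s) × length(s) = 2.2857 bits


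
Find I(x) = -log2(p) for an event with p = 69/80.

Information content I(x) = -log₂(p(x))
I = -log₂(69/80) = -log₂(0.8625)
I = 0.2134 bits


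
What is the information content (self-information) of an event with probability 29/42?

Information content I(x) = -log₂(p(x))
I = -log₂(29/42) = -log₂(0.6905)
I = 0.5343 bits


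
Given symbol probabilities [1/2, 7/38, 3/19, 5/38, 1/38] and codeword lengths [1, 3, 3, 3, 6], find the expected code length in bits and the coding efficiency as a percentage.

Average length L = Σ p_i × l_i = 2.0789 bits
Entropy H = 1.8932 bits
Efficiency η = H/L × 100% = 91.06%


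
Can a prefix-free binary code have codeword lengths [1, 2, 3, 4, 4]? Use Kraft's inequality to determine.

Kraft inequality: Σ 2^(-l_i) ≤ 1 for prefix-free code
Calculating: 2^(-1) + 2^(-2) + 2^(-3) + 2^(-4) + 2^(-4)
= 0.5 + 0.25 + 0.125 + 0.0625 + 0.0625
= 1.0000
Since 1.0000 ≤ 1, prefix-free code exists


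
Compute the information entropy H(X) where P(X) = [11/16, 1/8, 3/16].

H(X) = -Σ p(x) log₂ p(x)
  -11/16 × log₂(11/16) = 0.3716
  -1/8 × log₂(1/8) = 0.3750
  -3/16 × log₂(3/16) = 0.4528
H(X) = 1.1995 bits


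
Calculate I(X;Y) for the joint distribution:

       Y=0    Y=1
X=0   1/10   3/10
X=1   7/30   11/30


H(X) = 0.9710, H(Y) = 0.9183, H(X,Y) = 1.8739
I(X;Y) = H(X) + H(Y) - H(X,Y) = 0.0153 bits


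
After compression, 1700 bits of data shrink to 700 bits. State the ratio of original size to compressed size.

Compression ratio = Original / Compressed
= 1700 / 700 = 2.43:1


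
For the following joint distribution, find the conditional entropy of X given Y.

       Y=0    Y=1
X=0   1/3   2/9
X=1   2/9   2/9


H(X|Y) = Σ_y p(y) H(X|Y=y)
  p(Y=0) = 5/9, H(X|Y=0) = 0.9710
  p(Y=1) = 4/9, H(X|Y=1) = 1.0000
H(X|Y) = 0.5556×0.9710 + 0.4444×1.0000 = 0.9839 bits


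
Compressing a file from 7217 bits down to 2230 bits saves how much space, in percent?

Space savings = (1 - Compressed/Original) × 100%
= (1 - 2230/7217) × 100%
= 69.10%


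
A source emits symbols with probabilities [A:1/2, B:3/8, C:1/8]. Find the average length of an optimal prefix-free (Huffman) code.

Huffman tree construction:
Combine smallest probabilities repeatedly
Resulting codes:
  A: 0 (length 1)
  B: 11 (length 2)
  C: 10 (length 2)
Average length = Σ p(s) × length(s) = 1.5000 bits


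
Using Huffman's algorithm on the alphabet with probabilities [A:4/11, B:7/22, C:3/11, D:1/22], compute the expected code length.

Huffman tree construction:
Combine smallest probabilities repeatedly
Resulting codes:
  A: 0 (length 1)
  B: 10 (length 2)
  C: 111 (length 3)
  D: 110 (length 3)
Average length = Σ p(s) × length(s) = 1.9545 bits


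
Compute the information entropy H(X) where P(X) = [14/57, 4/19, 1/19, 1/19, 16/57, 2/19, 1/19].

H(X) = -Σ p(x) log₂ p(x)
  -14/57 × log₂(14/57) = 0.4975
  -4/19 × log₂(4/19) = 0.4732
  -1/19 × log₂(1/19) = 0.2236
  -1/19 × log₂(1/19) = 0.2236
  -16/57 × log₂(16/57) = 0.5145
  -2/19 × log₂(2/19) = 0.3419
  -1/19 × log₂(1/19) = 0.2236
H(X) = 2.4979 bits


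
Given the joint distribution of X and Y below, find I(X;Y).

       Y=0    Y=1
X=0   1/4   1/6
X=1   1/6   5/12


H(X) = 0.9799, H(Y) = 0.9799, H(X,Y) = 1.8879
I(X;Y) = H(X) + H(Y) - H(X,Y) = 0.0718 bits


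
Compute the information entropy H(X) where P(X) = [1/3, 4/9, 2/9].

H(X) = -Σ p(x) log₂ p(x)
  -1/3 × log₂(1/3) = 0.5283
  -4/9 × log₂(4/9) = 0.5200
  -2/9 × log₂(2/9) = 0.4822
H(X) = 1.5305 bits


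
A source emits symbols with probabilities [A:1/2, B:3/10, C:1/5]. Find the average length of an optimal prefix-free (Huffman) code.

Huffman tree construction:
Combine smallest probabilities repeatedly
Resulting codes:
  A: 0 (length 1)
  B: 11 (length 2)
  C: 10 (length 2)
Average length = Σ p(s) × length(s) = 1.5000 bits


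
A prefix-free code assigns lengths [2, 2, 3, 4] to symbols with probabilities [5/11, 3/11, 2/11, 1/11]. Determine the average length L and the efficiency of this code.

Average length L = Σ p_i × l_i = 2.3636 bits
Entropy H = 1.7899 bits
Efficiency η = H/L × 100% = 75.73%


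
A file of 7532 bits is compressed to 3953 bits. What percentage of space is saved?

Space savings = (1 - Compressed/Original) × 100%
= (1 - 3953/7532) × 100%
= 47.52%


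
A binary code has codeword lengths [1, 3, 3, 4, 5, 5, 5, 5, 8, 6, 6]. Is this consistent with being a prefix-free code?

Kraft inequality: Σ 2^(-l_i) ≤ 1 for prefix-free code
Calculating: 2^(-1) + 2^(-3) + 2^(-3) + 2^(-4) + 2^(-5) + 2^(-5) + 2^(-5) + 2^(-5) + 2^(-8) + 2^(-6) + 2^(-6)
= 0.5 + 0.125 + 0.125 + 0.0625 + 0.03125 + 0.03125 + 0.03125 + 0.03125 + 0.00390625 + 0.015625 + 0.015625
= 0.9727
Since 0.9727 ≤ 1, prefix-free code exists


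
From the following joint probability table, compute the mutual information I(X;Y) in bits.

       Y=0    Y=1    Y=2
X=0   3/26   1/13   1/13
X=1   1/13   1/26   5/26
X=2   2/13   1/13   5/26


H(X) = 1.5579, H(Y) = 1.5020, H(X,Y) = 3.0091
I(X;Y) = H(X) + H(Y) - H(X,Y) = 0.0508 bits


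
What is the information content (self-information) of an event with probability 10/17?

Information content I(x) = -log₂(p(x))
I = -log₂(10/17) = -log₂(0.5882)
I = 0.7655 bits


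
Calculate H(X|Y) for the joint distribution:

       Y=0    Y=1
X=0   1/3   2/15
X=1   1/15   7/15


H(X|Y) = Σ_y p(y) H(X|Y=y)
  p(Y=0) = 2/5, H(X|Y=0) = 0.6500
  p(Y=1) = 3/5, H(X|Y=1) = 0.7642
H(X|Y) = 0.4000×0.6500 + 0.6000×0.7642 = 0.7185 bits


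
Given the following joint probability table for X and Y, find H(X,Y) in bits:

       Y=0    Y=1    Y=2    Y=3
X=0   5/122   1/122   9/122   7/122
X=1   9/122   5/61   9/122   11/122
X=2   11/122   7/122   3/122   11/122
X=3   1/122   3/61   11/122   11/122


H(X,Y) = -Σ p(x,y) log₂ p(x,y)
  p(0,0)=5/122: -0.0410 × log₂(0.0410) = 0.1889
  p(0,1)=1/122: -0.0082 × log₂(0.0082) = 0.0568
  p(0,2)=9/122: -0.0738 × log₂(0.0738) = 0.2774
  p(0,3)=7/122: -0.0574 × log₂(0.0574) = 0.2366
  p(1,0)=9/122: -0.0738 × log₂(0.0738) = 0.2774
  p(1,1)=5/61: -0.0820 × log₂(0.0820) = 0.2958
  p(1,2)=9/122: -0.0738 × log₂(0.0738) = 0.2774
  p(1,3)=11/122: -0.0902 × log₂(0.0902) = 0.3130
  p(2,0)=11/122: -0.0902 × log₂(0.0902) = 0.3130
  p(2,1)=7/122: -0.0574 × log₂(0.0574) = 0.2366
  p(2,2)=3/122: -0.0246 × log₂(0.0246) = 0.1315
  p(2,3)=11/122: -0.0902 × log₂(0.0902) = 0.3130
  p(3,0)=1/122: -0.0082 × log₂(0.0082) = 0.0568
  p(3,1)=3/61: -0.0492 × log₂(0.0492) = 0.2137
  p(3,2)=11/122: -0.0902 × log₂(0.0902) = 0.3130
  p(3,3)=11/122: -0.0902 × log₂(0.0902) = 0.3130
H(X,Y) = 3.8139 bits


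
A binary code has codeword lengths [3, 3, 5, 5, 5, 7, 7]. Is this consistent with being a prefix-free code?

Kraft inequality: Σ 2^(-l_i) ≤ 1 for prefix-free code
Calculating: 2^(-3) + 2^(-3) + 2^(-5) + 2^(-5) + 2^(-5) + 2^(-7) + 2^(-7)
= 0.125 + 0.125 + 0.03125 + 0.03125 + 0.03125 + 0.0078125 + 0.0078125
= 0.3594
Since 0.3594 ≤ 1, prefix-free code exists


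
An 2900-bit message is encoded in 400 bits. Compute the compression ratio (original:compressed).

Compression ratio = Original / Compressed
= 2900 / 400 = 7.25:1


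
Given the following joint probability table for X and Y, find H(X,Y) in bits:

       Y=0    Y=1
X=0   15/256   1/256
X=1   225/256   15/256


H(X,Y) = -Σ p(x,y) log₂ p(x,y)
  p(0,0)=15/256: -0.0586 × log₂(0.0586) = 0.2398
  p(0,1)=1/256: -0.0039 × log₂(0.0039) = 0.0312
  p(1,0)=225/256: -0.8789 × log₂(0.8789) = 0.1637
  p(1,1)=15/256: -0.0586 × log₂(0.0586) = 0.2398
H(X,Y) = 0.6746 bits


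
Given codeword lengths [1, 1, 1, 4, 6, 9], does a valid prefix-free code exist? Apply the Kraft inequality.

Kraft inequality: Σ 2^(-l_i) ≤ 1 for prefix-free code
Calculating: 2^(-1) + 2^(-1) + 2^(-1) + 2^(-4) + 2^(-6) + 2^(-9)
= 0.5 + 0.5 + 0.5 + 0.0625 + 0.015625 + 0.001953125
= 1.5801
Since 1.5801 > 1, prefix-free code does not exist


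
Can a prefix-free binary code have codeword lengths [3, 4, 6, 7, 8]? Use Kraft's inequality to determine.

Kraft inequality: Σ 2^(-l_i) ≤ 1 for prefix-free code
Calculating: 2^(-3) + 2^(-4) + 2^(-6) + 2^(-7) + 2^(-8)
= 0.125 + 0.0625 + 0.015625 + 0.0078125 + 0.00390625
= 0.2148
Since 0.2148 ≤ 1, prefix-free code exists


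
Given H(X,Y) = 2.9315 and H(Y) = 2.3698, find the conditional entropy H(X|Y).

Chain rule: H(X,Y) = H(X|Y) + H(Y)
H(X|Y) = H(X,Y) - H(Y) = 2.9315 - 2.3698 = 0.5617 bits


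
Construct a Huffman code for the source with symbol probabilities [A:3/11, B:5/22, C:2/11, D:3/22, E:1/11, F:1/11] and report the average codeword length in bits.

Huffman tree construction:
Combine smallest probabilities repeatedly
Resulting codes:
  A: 10 (length 2)
  B: 01 (length 2)
  C: 111 (length 3)
  D: 110 (length 3)
  E: 000 (length 3)
  F: 001 (length 3)
Average length = Σ p(s) × length(s) = 2.5000 bits


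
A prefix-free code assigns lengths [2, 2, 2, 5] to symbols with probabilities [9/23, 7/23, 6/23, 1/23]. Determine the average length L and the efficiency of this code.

Average length L = Σ p_i × l_i = 2.1304 bits
Entropy H = 1.7544 bits
Efficiency η = H/L × 100% = 82.35%


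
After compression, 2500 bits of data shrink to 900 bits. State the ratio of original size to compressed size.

Compression ratio = Original / Compressed
= 2500 / 900 = 2.78:1


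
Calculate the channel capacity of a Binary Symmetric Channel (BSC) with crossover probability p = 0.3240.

For BSC with error probability p:
C = 1 - H(p) where H(p) is binary entropy
H(0.3240) = -0.3240 × log₂(0.3240) - 0.6760 × log₂(0.6760)
H(p) = 0.9087
C = 1 - 0.9087 = 0.0913 bits/use


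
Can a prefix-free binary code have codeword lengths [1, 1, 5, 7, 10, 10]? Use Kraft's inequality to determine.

Kraft inequality: Σ 2^(-l_i) ≤ 1 for prefix-free code
Calculating: 2^(-1) + 2^(-1) + 2^(-5) + 2^(-7) + 2^(-10) + 2^(-10)
= 0.5 + 0.5 + 0.03125 + 0.0078125 + 0.0009765625 + 0.0009765625
= 1.0410
Since 1.0410 > 1, prefix-free code does not exist


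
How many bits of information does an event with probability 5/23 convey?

Information content I(x) = -log₂(p(x))
I = -log₂(5/23) = -log₂(0.2174)
I = 2.2016 bits


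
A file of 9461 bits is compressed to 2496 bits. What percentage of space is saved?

Space savings = (1 - Compressed/Original) × 100%
= (1 - 2496/9461) × 100%
= 73.62%


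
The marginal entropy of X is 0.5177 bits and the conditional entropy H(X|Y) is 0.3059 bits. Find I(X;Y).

I(X;Y) = H(X) - H(X|Y)
I(X;Y) = 0.5177 - 0.3059 = 0.2118 bits


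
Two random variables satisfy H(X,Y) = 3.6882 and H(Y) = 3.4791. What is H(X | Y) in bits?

Chain rule: H(X,Y) = H(X|Y) + H(Y)
H(X|Y) = H(X,Y) - H(Y) = 3.6882 - 3.4791 = 0.2091 bits


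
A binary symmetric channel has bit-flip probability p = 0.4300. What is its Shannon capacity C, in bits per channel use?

For BSC with error probability p:
C = 1 - H(p) where H(p) is binary entropy
H(0.4300) = -0.4300 × log₂(0.4300) - 0.5700 × log₂(0.5700)
H(p) = 0.9858
C = 1 - 0.9858 = 0.0142 bits/use


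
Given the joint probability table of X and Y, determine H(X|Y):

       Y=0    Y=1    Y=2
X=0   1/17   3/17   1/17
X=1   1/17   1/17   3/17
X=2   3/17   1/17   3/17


H(X|Y) = Σ_y p(y) H(X|Y=y)
  p(Y=0) = 5/17, H(X|Y=0) = 1.3710
  p(Y=1) = 5/17, H(X|Y=1) = 1.3710
  p(Y=2) = 7/17, H(X|Y=2) = 1.4488
H(X|Y) = 0.2941×1.3710 + 0.2941×1.3710 + 0.4118×1.4488 = 1.4030 bits


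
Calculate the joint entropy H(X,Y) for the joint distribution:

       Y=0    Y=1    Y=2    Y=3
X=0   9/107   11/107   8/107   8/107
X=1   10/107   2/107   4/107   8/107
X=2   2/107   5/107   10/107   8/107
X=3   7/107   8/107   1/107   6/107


H(X,Y) = -Σ p(x,y) log₂ p(x,y)
  p(0,0)=9/107: -0.0841 × log₂(0.0841) = 0.3004
  p(0,1)=11/107: -0.1028 × log₂(0.1028) = 0.3374
  p(0,2)=8/107: -0.0748 × log₂(0.0748) = 0.2797
  p(0,3)=8/107: -0.0748 × log₂(0.0748) = 0.2797
  p(1,0)=10/107: -0.0935 × log₂(0.0935) = 0.3196
  p(1,1)=2/107: -0.0187 × log₂(0.0187) = 0.1073
  p(1,2)=4/107: -0.0374 × log₂(0.0374) = 0.1773
  p(1,3)=8/107: -0.0748 × log₂(0.0748) = 0.2797
  p(2,0)=2/107: -0.0187 × log₂(0.0187) = 0.1073
  p(2,1)=5/107: -0.0467 × log₂(0.0467) = 0.2065
  p(2,2)=10/107: -0.0935 × log₂(0.0935) = 0.3196
  p(2,3)=8/107: -0.0748 × log₂(0.0748) = 0.2797
  p(3,0)=7/107: -0.0654 × log₂(0.0654) = 0.2574
  p(3,1)=8/107: -0.0748 × log₂(0.0748) = 0.2797
  p(3,2)=1/107: -0.0093 × log₂(0.0093) = 0.0630
  p(3,3)=6/107: -0.0561 × log₂(0.0561) = 0.2331
H(X,Y) = 3.8275 bits


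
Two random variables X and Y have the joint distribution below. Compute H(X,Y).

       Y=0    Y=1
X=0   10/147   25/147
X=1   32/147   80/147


H(X,Y) = -Σ p(x,y) log₂ p(x,y)
  p(0,0)=10/147: -0.0680 × log₂(0.0680) = 0.2638
  p(0,1)=25/147: -0.1701 × log₂(0.1701) = 0.4347
  p(1,0)=32/147: -0.2177 × log₂(0.2177) = 0.4788
  p(1,1)=80/147: -0.5442 × log₂(0.5442) = 0.4777
H(X,Y) = 1.6550 bits


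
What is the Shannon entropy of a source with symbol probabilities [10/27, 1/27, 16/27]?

H(X) = -Σ p(x) log₂ p(x)
  -10/27 × log₂(10/27) = 0.5307
  -1/27 × log₂(1/27) = 0.1761
  -16/27 × log₂(16/27) = 0.4473
H(X) = 1.1542 bits


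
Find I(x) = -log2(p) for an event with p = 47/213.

Information content I(x) = -log₂(p(x))
I = -log₂(47/213) = -log₂(0.2207)
I = 2.1801 bits


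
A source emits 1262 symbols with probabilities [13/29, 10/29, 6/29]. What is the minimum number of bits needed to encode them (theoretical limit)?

Entropy H = 1.5189 bits/symbol
Minimum bits = H × n = 1.5189 × 1262
= 1916.79 bits


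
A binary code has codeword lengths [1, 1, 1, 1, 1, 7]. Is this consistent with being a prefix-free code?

Kraft inequality: Σ 2^(-l_i) ≤ 1 for prefix-free code
Calculating: 2^(-1) + 2^(-1) + 2^(-1) + 2^(-1) + 2^(-1) + 2^(-7)
= 0.5 + 0.5 + 0.5 + 0.5 + 0.5 + 0.0078125
= 2.5078
Since 2.5078 > 1, prefix-free code does not exist


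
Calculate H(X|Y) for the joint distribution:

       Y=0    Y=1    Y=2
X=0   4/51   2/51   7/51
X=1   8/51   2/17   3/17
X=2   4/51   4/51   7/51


H(X|Y) = Σ_y p(y) H(X|Y=y)
  p(Y=0) = 16/51, H(X|Y=0) = 1.5000
  p(Y=1) = 4/17, H(X|Y=1) = 1.4591
  p(Y=2) = 23/51, H(X|Y=2) = 1.5743
H(X|Y) = 0.3137×1.5000 + 0.2353×1.4591 + 0.4510×1.5743 = 1.5239 bits


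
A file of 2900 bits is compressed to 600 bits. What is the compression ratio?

Compression ratio = Original / Compressed
= 2900 / 600 = 4.83:1


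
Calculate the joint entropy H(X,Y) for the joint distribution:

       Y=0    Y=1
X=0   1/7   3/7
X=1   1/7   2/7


H(X,Y) = -Σ p(x,y) log₂ p(x,y)
  p(0,0)=1/7: -0.1429 × log₂(0.1429) = 0.4011
  p(0,1)=3/7: -0.4286 × log₂(0.4286) = 0.5239
  p(1,0)=1/7: -0.1429 × log₂(0.1429) = 0.4011
  p(1,1)=2/7: -0.2857 × log₂(0.2857) = 0.5164
H(X,Y) = 1.8424 bits


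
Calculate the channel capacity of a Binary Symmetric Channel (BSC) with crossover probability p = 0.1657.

For BSC with error probability p:
C = 1 - H(p) where H(p) is binary entropy
H(0.1657) = -0.1657 × log₂(0.1657) - 0.8343 × log₂(0.8343)
H(p) = 0.6478
C = 1 - 0.6478 = 0.3522 bits/use


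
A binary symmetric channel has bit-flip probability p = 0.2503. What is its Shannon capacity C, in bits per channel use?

For BSC with error probability p:
C = 1 - H(p) where H(p) is binary entropy
H(0.2503) = -0.2503 × log₂(0.2503) - 0.7497 × log₂(0.7497)
H(p) = 0.8118
C = 1 - 0.8118 = 0.1882 bits/use


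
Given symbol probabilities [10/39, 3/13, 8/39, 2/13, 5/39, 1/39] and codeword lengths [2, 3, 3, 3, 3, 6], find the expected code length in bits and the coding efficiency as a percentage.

Average length L = Σ p_i × l_i = 2.8205 bits
Entropy H = 2.3914 bits
Efficiency η = H/L × 100% = 84.78%


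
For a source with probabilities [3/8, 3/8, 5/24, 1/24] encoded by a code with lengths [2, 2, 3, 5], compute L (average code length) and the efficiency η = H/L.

Average length L = Σ p_i × l_i = 2.3333 bits
Entropy H = 1.7238 bits
Efficiency η = H/L × 100% = 73.88%


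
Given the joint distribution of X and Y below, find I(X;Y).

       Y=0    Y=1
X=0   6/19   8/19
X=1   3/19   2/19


H(X) = 0.8315, H(Y) = 0.9980, H(X,Y) = 1.8129
I(X;Y) = H(X) + H(Y) - H(X,Y) = 0.0165 bits


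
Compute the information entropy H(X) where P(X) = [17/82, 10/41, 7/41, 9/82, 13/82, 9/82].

H(X) = -Σ p(x) log₂ p(x)
  -17/82 × log₂(17/82) = 0.4706
  -10/41 × log₂(10/41) = 0.4965
  -7/41 × log₂(7/41) = 0.4354
  -9/82 × log₂(9/82) = 0.3499
  -13/82 × log₂(13/82) = 0.4212
  -9/82 × log₂(9/82) = 0.3499
H(X) = 2.5235 bits


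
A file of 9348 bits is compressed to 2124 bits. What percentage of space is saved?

Space savings = (1 - Compressed/Original) × 100%
= (1 - 2124/9348) × 100%
= 77.28%


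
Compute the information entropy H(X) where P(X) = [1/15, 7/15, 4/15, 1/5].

H(X) = -Σ p(x) log₂ p(x)
  -1/15 × log₂(1/15) = 0.2605
  -7/15 × log₂(7/15) = 0.5131
  -4/15 × log₂(4/15) = 0.5085
  -1/5 × log₂(1/5) = 0.4644
H(X) = 1.7465 bits


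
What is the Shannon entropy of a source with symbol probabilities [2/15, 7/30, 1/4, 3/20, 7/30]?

H(X) = -Σ p(x) log₂ p(x)
  -2/15 × log₂(2/15) = 0.3876
  -7/30 × log₂(7/30) = 0.4899
  -1/4 × log₂(1/4) = 0.5000
  -3/20 × log₂(3/20) = 0.4105
  -7/30 × log₂(7/30) = 0.4899
H(X) = 2.2779 bits


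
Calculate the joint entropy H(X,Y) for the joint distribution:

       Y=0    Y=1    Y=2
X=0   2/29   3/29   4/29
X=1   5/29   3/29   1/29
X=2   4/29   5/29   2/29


H(X,Y) = -Σ p(x,y) log₂ p(x,y)
  p(0,0)=2/29: -0.0690 × log₂(0.0690) = 0.2661
  p(0,1)=3/29: -0.1034 × log₂(0.1034) = 0.3386
  p(0,2)=4/29: -0.1379 × log₂(0.1379) = 0.3942
  p(1,0)=5/29: -0.1724 × log₂(0.1724) = 0.4373
  p(1,1)=3/29: -0.1034 × log₂(0.1034) = 0.3386
  p(1,2)=1/29: -0.0345 × log₂(0.0345) = 0.1675
  p(2,0)=4/29: -0.1379 × log₂(0.1379) = 0.3942
  p(2,1)=5/29: -0.1724 × log₂(0.1724) = 0.4373
  p(2,2)=2/29: -0.0690 × log₂(0.0690) = 0.2661
H(X,Y) = 3.0397 bits


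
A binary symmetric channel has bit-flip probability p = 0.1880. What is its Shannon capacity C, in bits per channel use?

For BSC with error probability p:
C = 1 - H(p) where H(p) is binary entropy
H(0.1880) = -0.1880 × log₂(0.1880) - 0.8120 × log₂(0.8120)
H(p) = 0.6973
C = 1 - 0.6973 = 0.3027 bits/use


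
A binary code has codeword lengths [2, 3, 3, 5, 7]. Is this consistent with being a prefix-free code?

Kraft inequality: Σ 2^(-l_i) ≤ 1 for prefix-free code
Calculating: 2^(-2) + 2^(-3) + 2^(-3) + 2^(-5) + 2^(-7)
= 0.25 + 0.125 + 0.125 + 0.03125 + 0.0078125
= 0.5391
Since 0.5391 ≤ 1, prefix-free code exists


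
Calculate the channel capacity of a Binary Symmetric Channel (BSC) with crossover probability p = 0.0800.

For BSC with error probability p:
C = 1 - H(p) where H(p) is binary entropy
H(0.0800) = -0.0800 × log₂(0.0800) - 0.9200 × log₂(0.9200)
H(p) = 0.4022
C = 1 - 0.4022 = 0.5978 bits/use


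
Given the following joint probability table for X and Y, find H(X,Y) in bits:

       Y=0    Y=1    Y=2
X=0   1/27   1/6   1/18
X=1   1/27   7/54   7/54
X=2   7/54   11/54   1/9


H(X,Y) = -Σ p(x,y) log₂ p(x,y)
  p(0,0)=1/27: -0.0370 × log₂(0.0370) = 0.1761
  p(0,1)=1/6: -0.1667 × log₂(0.1667) = 0.4308
  p(0,2)=1/18: -0.0556 × log₂(0.0556) = 0.2317
  p(1,0)=1/27: -0.0370 × log₂(0.0370) = 0.1761
  p(1,1)=7/54: -0.1296 × log₂(0.1296) = 0.3821
  p(1,2)=7/54: -0.1296 × log₂(0.1296) = 0.3821
  p(2,0)=7/54: -0.1296 × log₂(0.1296) = 0.3821
  p(2,1)=11/54: -0.2037 × log₂(0.2037) = 0.4676
  p(2,2)=1/9: -0.1111 × log₂(0.1111) = 0.3522
H(X,Y) = 2.9808 bits


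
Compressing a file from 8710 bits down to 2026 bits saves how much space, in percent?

Space savings = (1 - Compressed/Original) × 100%
= (1 - 2026/8710) × 100%
= 76.74%


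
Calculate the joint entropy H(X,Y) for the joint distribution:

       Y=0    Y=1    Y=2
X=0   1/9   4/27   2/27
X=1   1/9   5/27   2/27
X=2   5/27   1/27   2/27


H(X,Y) = -Σ p(x,y) log₂ p(x,y)
  p(0,0)=1/9: -0.1111 × log₂(0.1111) = 0.3522
  p(0,1)=4/27: -0.1481 × log₂(0.1481) = 0.4081
  p(0,2)=2/27: -0.0741 × log₂(0.0741) = 0.2781
  p(1,0)=1/9: -0.1111 × log₂(0.1111) = 0.3522
  p(1,1)=5/27: -0.1852 × log₂(0.1852) = 0.4505
  p(1,2)=2/27: -0.0741 × log₂(0.0741) = 0.2781
  p(2,0)=5/27: -0.1852 × log₂(0.1852) = 0.4505
  p(2,1)=1/27: -0.0370 × log₂(0.0370) = 0.1761
  p(2,2)=2/27: -0.0741 × log₂(0.0741) = 0.2781
H(X,Y) = 3.0242 bits


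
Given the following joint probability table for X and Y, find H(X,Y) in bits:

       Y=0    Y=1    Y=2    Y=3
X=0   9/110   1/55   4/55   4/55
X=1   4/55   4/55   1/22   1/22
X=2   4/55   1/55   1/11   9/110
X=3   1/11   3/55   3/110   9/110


H(X,Y) = -Σ p(x,y) log₂ p(x,y)
  p(0,0)=9/110: -0.0818 × log₂(0.0818) = 0.2955
  p(0,1)=1/55: -0.0182 × log₂(0.0182) = 0.1051
  p(0,2)=4/55: -0.0727 × log₂(0.0727) = 0.2750
  p(0,3)=4/55: -0.0727 × log₂(0.0727) = 0.2750
  p(1,0)=4/55: -0.0727 × log₂(0.0727) = 0.2750
  p(1,1)=4/55: -0.0727 × log₂(0.0727) = 0.2750
  p(1,2)=1/22: -0.0455 × log₂(0.0455) = 0.2027
  p(1,3)=1/22: -0.0455 × log₂(0.0455) = 0.2027
  p(2,0)=4/55: -0.0727 × log₂(0.0727) = 0.2750
  p(2,1)=1/55: -0.0182 × log₂(0.0182) = 0.1051
  p(2,2)=1/11: -0.0909 × log₂(0.0909) = 0.3145
  p(2,3)=9/110: -0.0818 × log₂(0.0818) = 0.2955
  p(3,0)=1/11: -0.0909 × log₂(0.0909) = 0.3145
  p(3,1)=3/55: -0.0545 × log₂(0.0545) = 0.2289
  p(3,2)=3/110: -0.0273 × log₂(0.0273) = 0.1417
  p(3,3)=9/110: -0.0818 × log₂(0.0818) = 0.2955
H(X,Y) = 3.8767 bits


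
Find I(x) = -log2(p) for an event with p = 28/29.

Information content I(x) = -log₂(p(x))
I = -log₂(28/29) = -log₂(0.9655)
I = 0.0506 bits


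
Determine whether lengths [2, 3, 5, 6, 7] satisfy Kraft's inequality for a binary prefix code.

Kraft inequality: Σ 2^(-l_i) ≤ 1 for prefix-free code
Calculating: 2^(-2) + 2^(-3) + 2^(-5) + 2^(-6) + 2^(-7)
= 0.25 + 0.125 + 0.03125 + 0.015625 + 0.0078125
= 0.4297
Since 0.4297 ≤ 1, prefix-free code exists


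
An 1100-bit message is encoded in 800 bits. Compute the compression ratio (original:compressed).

Compression ratio = Original / Compressed
= 1100 / 800 = 1.38:1


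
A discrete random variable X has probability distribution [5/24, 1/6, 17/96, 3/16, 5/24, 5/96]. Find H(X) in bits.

H(X) = -Σ p(x) log₂ p(x)
  -5/24 × log₂(5/24) = 0.4715
  -1/6 × log₂(1/6) = 0.4308
  -17/96 × log₂(17/96) = 0.4423
  -3/16 × log₂(3/16) = 0.4528
  -5/24 × log₂(5/24) = 0.4715
  -5/96 × log₂(5/96) = 0.2220
H(X) = 2.4909 bits


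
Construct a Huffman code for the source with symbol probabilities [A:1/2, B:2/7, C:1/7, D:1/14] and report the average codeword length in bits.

Huffman tree construction:
Combine smallest probabilities repeatedly
Resulting codes:
  A: 0 (length 1)
  B: 11 (length 2)
  C: 101 (length 3)
  D: 100 (length 3)
Average length = Σ p(s) × length(s) = 1.7143 bits


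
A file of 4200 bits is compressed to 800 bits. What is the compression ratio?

Compression ratio = Original / Compressed
= 4200 / 800 = 5.25:1


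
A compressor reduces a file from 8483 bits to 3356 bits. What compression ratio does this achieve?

Compression ratio = Original / Compressed
= 8483 / 3356 = 2.53:1


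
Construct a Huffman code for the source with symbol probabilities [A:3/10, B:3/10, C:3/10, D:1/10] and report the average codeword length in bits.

Huffman tree construction:
Combine smallest probabilities repeatedly
Resulting codes:
  A: 01 (length 2)
  B: 10 (length 2)
  C: 11 (length 2)
  D: 00 (length 2)
Average length = Σ p(s) × length(s) = 2.0000 bits


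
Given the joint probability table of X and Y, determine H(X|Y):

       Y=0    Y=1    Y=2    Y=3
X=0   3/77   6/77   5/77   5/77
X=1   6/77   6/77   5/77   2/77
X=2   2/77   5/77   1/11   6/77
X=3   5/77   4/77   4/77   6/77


H(X|Y) = Σ_y p(y) H(X|Y=y)
  p(Y=0) = 16/77, H(X|Y=0) = 1.8829
  p(Y=1) = 3/11, H(X|Y=1) = 1.9814
  p(Y=2) = 3/11, H(X|Y=2) = 1.9699
  p(Y=3) = 19/77, H(X|Y=3) = 1.8990
H(X|Y) = 0.2078×1.8829 + 0.2727×1.9814 + 0.2727×1.9699 + 0.2468×1.8990 = 1.9375 bits


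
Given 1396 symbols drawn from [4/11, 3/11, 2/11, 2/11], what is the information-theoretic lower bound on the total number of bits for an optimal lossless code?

Entropy H = 1.9363 bits/symbol
Minimum bits = H × n = 1.9363 × 1396
= 2703.02 bits


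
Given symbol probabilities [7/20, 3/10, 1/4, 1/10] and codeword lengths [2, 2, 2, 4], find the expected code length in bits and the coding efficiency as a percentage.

Average length L = Σ p_i × l_i = 2.2000 bits
Entropy H = 1.8834 bits
Efficiency η = H/L × 100% = 85.61%


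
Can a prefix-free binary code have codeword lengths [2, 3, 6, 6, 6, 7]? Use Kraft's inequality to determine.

Kraft inequality: Σ 2^(-l_i) ≤ 1 for prefix-free code
Calculating: 2^(-2) + 2^(-3) + 2^(-6) + 2^(-6) + 2^(-6) + 2^(-7)
= 0.25 + 0.125 + 0.015625 + 0.015625 + 0.015625 + 0.0078125
= 0.4297
Since 0.4297 ≤ 1, prefix-free code exists


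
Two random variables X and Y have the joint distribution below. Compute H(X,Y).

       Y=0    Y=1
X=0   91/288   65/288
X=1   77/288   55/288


H(X,Y) = -Σ p(x,y) log₂ p(x,y)
  p(0,0)=91/288: -0.3160 × log₂(0.3160) = 0.5252
  p(0,1)=65/288: -0.2257 × log₂(0.2257) = 0.4847
  p(1,0)=77/288: -0.2674 × log₂(0.2674) = 0.5088
  p(1,1)=55/288: -0.1910 × log₂(0.1910) = 0.4561
H(X,Y) = 1.9749 bits


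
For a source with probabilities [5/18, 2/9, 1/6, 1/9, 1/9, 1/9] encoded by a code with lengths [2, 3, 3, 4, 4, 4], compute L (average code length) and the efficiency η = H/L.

Average length L = Σ p_i × l_i = 3.0556 bits
Entropy H = 2.4830 bits
Efficiency η = H/L × 100% = 81.26%


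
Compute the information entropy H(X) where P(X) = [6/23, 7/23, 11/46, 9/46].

H(X) = -Σ p(x) log₂ p(x)
  -6/23 × log₂(6/23) = 0.5057
  -7/23 × log₂(7/23) = 0.5223
  -11/46 × log₂(11/46) = 0.4936
  -9/46 × log₂(9/46) = 0.4605
H(X) = 1.9821 bits


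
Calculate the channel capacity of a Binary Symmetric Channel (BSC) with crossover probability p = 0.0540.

For BSC with error probability p:
C = 1 - H(p) where H(p) is binary entropy
H(0.0540) = -0.0540 × log₂(0.0540) - 0.9460 × log₂(0.9460)
H(p) = 0.3032
C = 1 - 0.3032 = 0.6968 bits/use


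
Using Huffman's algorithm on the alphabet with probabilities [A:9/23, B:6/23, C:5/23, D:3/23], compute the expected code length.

Huffman tree construction:
Combine smallest probabilities repeatedly
Resulting codes:
  A: 0 (length 1)
  B: 10 (length 2)
  C: 111 (length 3)
  D: 110 (length 3)
Average length = Σ p(s) × length(s) = 1.9565 bits


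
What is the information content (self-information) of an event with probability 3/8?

Information content I(x) = -log₂(p(x))
I = -log₂(3/8) = -log₂(0.3750)
I = 1.4150 bits


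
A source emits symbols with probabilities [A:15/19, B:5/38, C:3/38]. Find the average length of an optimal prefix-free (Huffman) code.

Huffman tree construction:
Combine smallest probabilities repeatedly
Resulting codes:
  A: 1 (length 1)
  B: 01 (length 2)
  C: 00 (length 2)
Average length = Σ p(s) × length(s) = 1.2105 bits


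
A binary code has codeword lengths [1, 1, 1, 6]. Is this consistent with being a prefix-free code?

Kraft inequality: Σ 2^(-l_i) ≤ 1 for prefix-free code
Calculating: 2^(-1) + 2^(-1) + 2^(-1) + 2^(-6)
= 0.5 + 0.5 + 0.5 + 0.015625
= 1.5156
Since 1.5156 > 1, prefix-free code does not exist


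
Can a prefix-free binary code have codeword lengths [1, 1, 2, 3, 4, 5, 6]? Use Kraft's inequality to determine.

Kraft inequality: Σ 2^(-l_i) ≤ 1 for prefix-free code
Calculating: 2^(-1) + 2^(-1) + 2^(-2) + 2^(-3) + 2^(-4) + 2^(-5) + 2^(-6)
= 0.5 + 0.5 + 0.25 + 0.125 + 0.0625 + 0.03125 + 0.015625
= 1.4844
Since 1.4844 > 1, prefix-free code does not exist


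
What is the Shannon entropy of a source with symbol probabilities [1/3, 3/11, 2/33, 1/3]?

H(X) = -Σ p(x) log₂ p(x)
  -1/3 × log₂(1/3) = 0.5283
  -3/11 × log₂(3/11) = 0.5112
  -2/33 × log₂(2/33) = 0.2451
  -1/3 × log₂(1/3) = 0.5283
H(X) = 1.8130 bits


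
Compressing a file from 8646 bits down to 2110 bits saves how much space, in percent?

Space savings = (1 - Compressed/Original) × 100%
= (1 - 2110/8646) × 100%
= 75.60%


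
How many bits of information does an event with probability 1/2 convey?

Information content I(x) = -log₂(p(x))
I = -log₂(1/2) = -log₂(0.5000)
I = 1.0000 bits


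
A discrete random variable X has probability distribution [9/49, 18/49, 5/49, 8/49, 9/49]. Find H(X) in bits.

H(X) = -Σ p(x) log₂ p(x)
  -9/49 × log₂(9/49) = 0.4490
  -18/49 × log₂(18/49) = 0.5307
  -5/49 × log₂(5/49) = 0.3360
  -8/49 × log₂(8/49) = 0.4269
  -9/49 × log₂(9/49) = 0.4490
H(X) = 2.1917 bits


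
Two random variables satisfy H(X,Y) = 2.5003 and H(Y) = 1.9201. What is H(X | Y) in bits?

Chain rule: H(X,Y) = H(X|Y) + H(Y)
H(X|Y) = H(X,Y) - H(Y) = 2.5003 - 1.9201 = 0.5802 bits


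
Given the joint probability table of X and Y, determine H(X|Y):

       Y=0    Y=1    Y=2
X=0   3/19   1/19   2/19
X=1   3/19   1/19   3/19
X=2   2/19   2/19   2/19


H(X|Y) = Σ_y p(y) H(X|Y=y)
  p(Y=0) = 8/19, H(X|Y=0) = 1.5613
  p(Y=1) = 4/19, H(X|Y=1) = 1.5000
  p(Y=2) = 7/19, H(X|Y=2) = 1.5567
H(X|Y) = 0.4211×1.5613 + 0.2105×1.5000 + 0.3684×1.5567 = 1.5467 bits


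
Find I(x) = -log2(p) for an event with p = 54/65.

Information content I(x) = -log₂(p(x))
I = -log₂(54/65) = -log₂(0.8308)
I = 0.2675 bits


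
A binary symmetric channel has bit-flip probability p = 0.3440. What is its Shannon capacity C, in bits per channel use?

For BSC with error probability p:
C = 1 - H(p) where H(p) is binary entropy
H(0.3440) = -0.3440 × log₂(0.3440) - 0.6560 × log₂(0.6560)
H(p) = 0.9286
C = 1 - 0.9286 = 0.0714 bits/use
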